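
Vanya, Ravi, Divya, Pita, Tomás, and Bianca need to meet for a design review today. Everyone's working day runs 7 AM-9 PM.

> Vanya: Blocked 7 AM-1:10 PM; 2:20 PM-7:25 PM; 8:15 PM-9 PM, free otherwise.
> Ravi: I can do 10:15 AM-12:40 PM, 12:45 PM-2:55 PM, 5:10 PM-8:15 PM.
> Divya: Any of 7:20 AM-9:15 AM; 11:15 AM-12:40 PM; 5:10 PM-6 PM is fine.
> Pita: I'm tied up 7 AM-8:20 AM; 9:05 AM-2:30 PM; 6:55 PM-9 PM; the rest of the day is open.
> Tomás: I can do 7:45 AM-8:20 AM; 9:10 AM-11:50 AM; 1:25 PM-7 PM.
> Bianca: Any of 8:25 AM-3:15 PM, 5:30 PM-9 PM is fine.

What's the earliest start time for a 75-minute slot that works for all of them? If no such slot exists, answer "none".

none

Vanya free: 13:10-14:20, 19:25-20:15 (invert busy blocks within the working day).
Ravi free: 10:15-12:40, 12:45-14:55, 17:10-20:15.
Divya free: 07:20-09:15, 11:15-12:40, 17:10-18:00.
Pita free: 08:20-09:05, 14:30-18:55 (invert busy blocks within the working day).
Tomás free: 07:45-08:20, 09:10-11:50, 13:25-19:00.
Bianca free: 08:25-15:15, 17:30-21:00.
Vanya ∩ Ravi: 13:10-14:20, 19:25-20:15.
Vanya ∩ Ravi ∩ Divya: ∅.
Vanya ∩ Ravi ∩ Divya ∩ Pita: ∅.
Vanya ∩ Ravi ∩ Divya ∩ Pita ∩ Tomás: ∅.
Vanya ∩ Ravi ∩ Divya ∩ Pita ∩ Tomás ∩ Bianca: ∅.
There is no time when everyone is free.
No common window is at least 75 minutes long.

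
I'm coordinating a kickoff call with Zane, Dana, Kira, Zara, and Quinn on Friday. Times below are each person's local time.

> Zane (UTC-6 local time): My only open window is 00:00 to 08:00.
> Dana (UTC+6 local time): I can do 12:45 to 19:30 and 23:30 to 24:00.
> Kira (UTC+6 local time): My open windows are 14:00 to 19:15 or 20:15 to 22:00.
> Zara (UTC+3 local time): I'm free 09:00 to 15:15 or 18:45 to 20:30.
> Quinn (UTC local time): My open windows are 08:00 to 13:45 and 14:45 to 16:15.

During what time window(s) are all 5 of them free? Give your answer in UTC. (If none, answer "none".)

08:00-12:15

Zane in UTC: 06:00-14:00 (add 6h to convert from UTC-6).
Dana in UTC: 06:45-13:30, 17:30-18:00 (subtract 6h to convert from UTC+6).
Kira in UTC: 08:00-13:15, 14:15-16:00 (subtract 6h to convert from UTC+6).
Zara in UTC: 06:00-12:15, 15:45-17:30 (subtract 3h to convert from UTC+3).
Quinn in UTC: 08:00-13:45, 14:45-16:15.
Zane ∩ Dana: 06:45-13:30.
Zane ∩ Dana ∩ Kira: 08:00-13:15.
Zane ∩ Dana ∩ Kira ∩ Zara: 08:00-12:15.
Zane ∩ Dana ∩ Kira ∩ Zara ∩ Quinn: 08:00-12:15.
So the common availability across everyone is 08:00-12:15.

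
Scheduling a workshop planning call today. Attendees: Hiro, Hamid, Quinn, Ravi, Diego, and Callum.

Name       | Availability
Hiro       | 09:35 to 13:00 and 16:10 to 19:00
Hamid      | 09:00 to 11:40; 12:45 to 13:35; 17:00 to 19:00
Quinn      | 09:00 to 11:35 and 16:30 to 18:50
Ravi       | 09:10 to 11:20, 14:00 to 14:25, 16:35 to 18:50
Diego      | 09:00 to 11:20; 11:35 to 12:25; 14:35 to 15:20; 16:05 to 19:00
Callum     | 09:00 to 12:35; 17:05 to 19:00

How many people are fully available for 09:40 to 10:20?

Hiro, Hamid, Quinn, Ravi, Diego, and Callum can make the full 09:40-10:20 slot — that's 6.

6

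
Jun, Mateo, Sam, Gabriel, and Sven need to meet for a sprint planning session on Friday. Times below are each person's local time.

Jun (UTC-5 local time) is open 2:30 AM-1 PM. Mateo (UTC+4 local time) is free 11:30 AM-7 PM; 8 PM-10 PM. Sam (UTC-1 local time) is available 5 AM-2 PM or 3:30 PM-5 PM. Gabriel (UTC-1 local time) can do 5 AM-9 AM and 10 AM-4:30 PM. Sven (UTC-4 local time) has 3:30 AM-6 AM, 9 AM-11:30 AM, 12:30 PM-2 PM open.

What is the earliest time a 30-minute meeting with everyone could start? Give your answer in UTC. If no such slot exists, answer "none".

07:30

Jun in UTC: 07:30-18:00 (add 5h to convert from UTC-5).
Mateo in UTC: 07:30-15:00, 16:00-18:00 (subtract 4h to convert from UTC+4).
Sam in UTC: 06:00-15:00, 16:30-18:00 (add 1h to convert from UTC-1).
Gabriel in UTC: 06:00-10:00, 11:00-17:30 (add 1h to convert from UTC-1).
Sven in UTC: 07:30-10:00, 13:00-15:30, 16:30-18:00 (add 4h to convert from UTC-4).
Jun ∩ Mateo: 07:30-15:00, 16:00-18:00.
Jun ∩ Mateo ∩ Sam: 07:30-15:00, 16:30-18:00.
Jun ∩ Mateo ∩ Sam ∩ Gabriel: 07:30-10:00, 11:00-15:00, 16:30-17:30.
Jun ∩ Mateo ∩ Sam ∩ Gabriel ∩ Sven: 07:30-10:00, 13:00-15:00, 16:30-17:30.
The first common window of at least 30 minutes is 07:30-10:00, so the earliest start is 07:30.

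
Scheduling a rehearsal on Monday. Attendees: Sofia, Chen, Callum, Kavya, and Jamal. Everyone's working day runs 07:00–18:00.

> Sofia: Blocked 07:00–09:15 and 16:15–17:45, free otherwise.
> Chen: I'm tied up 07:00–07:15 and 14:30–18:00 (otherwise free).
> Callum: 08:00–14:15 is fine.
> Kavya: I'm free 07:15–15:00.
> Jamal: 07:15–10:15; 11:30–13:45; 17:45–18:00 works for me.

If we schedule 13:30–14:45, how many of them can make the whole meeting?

Sofia free: 09:15-16:15, 17:45-18:00 (invert busy blocks within the working day).
Chen free: 07:15-14:30 (invert busy blocks within the working day).
Callum free: 08:00-14:15.
Kavya free: 07:15-15:00.
Jamal free: 07:15-10:15, 11:30-13:45, 17:45-18:00.
Sofia and Kavya can make the full 13:30-14:45 slot — that's 2.

2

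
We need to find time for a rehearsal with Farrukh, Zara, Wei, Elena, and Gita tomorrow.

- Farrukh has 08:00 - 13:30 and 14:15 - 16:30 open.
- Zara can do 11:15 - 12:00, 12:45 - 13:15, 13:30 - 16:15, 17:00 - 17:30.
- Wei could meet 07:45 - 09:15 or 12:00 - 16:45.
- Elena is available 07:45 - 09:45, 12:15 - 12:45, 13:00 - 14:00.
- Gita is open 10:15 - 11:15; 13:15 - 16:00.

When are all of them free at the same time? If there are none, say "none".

Farrukh ∩ Zara: 11:15-12:00, 12:45-13:15, 14:15-16:15.
Farrukh ∩ Zara ∩ Wei: 12:45-13:15, 14:15-16:15.
Farrukh ∩ Zara ∩ Wei ∩ Elena: 13:00-13:15.
Farrukh ∩ Zara ∩ Wei ∩ Elena ∩ Gita: ∅.
There is no time when everyone is free.

none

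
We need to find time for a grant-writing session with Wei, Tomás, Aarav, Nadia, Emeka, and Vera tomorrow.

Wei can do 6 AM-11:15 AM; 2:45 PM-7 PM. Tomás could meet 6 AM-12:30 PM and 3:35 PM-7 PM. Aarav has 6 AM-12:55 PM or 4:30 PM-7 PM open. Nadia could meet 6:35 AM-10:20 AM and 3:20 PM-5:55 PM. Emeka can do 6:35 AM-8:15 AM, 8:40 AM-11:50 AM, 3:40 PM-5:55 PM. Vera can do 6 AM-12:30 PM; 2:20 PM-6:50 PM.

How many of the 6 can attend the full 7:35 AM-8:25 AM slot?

5

Wei, Tomás, Aarav, Nadia, and Vera can make the full 07:35-08:25 slot — that's 5.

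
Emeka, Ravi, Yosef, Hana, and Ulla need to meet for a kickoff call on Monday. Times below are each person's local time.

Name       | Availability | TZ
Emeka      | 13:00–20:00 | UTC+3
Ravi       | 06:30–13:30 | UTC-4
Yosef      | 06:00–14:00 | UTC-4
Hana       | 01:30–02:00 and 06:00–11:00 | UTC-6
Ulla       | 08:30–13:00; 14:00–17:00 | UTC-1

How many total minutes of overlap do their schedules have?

240

Emeka in UTC: 10:00-17:00 (subtract 3h to convert from UTC+3).
Ravi in UTC: 10:30-17:30 (add 4h to convert from UTC-4).
Yosef in UTC: 10:00-18:00 (add 4h to convert from UTC-4).
Hana in UTC: 07:30-08:00, 12:00-17:00 (add 6h to convert from UTC-6).
Ulla in UTC: 09:30-14:00, 15:00-18:00 (add 1h to convert from UTC-1).
Emeka ∩ Ravi: 10:30-17:00.
Emeka ∩ Ravi ∩ Yosef: 10:30-17:00.
Emeka ∩ Ravi ∩ Yosef ∩ Hana: 12:00-17:00.
Emeka ∩ Ravi ∩ Yosef ∩ Hana ∩ Ulla: 12:00-14:00, 15:00-17:00.
Those are the intersection windows.
Summing the common windows: 120 + 120 = 240 minutes.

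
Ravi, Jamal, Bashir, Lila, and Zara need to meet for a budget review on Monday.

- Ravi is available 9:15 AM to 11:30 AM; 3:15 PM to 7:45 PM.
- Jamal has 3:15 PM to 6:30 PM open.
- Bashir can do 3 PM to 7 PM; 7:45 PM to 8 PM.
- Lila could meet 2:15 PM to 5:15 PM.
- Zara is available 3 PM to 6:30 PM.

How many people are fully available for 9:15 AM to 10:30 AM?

1

Ravi can make the full 09:15-10:30 slot — that's 1.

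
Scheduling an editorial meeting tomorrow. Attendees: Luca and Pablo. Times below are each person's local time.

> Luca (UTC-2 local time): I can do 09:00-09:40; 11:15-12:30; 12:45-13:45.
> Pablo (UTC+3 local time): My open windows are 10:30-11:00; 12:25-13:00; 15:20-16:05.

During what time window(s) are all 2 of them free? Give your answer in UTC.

Luca in UTC: 11:00-11:40, 13:15-14:30, 14:45-15:45 (add 2h to convert from UTC-2).
Pablo in UTC: 07:30-08:00, 09:25-10:00, 12:20-13:05 (subtract 3h to convert from UTC+3).
Luca ∩ Pablo: ∅.
There is no time when everyone is free.

none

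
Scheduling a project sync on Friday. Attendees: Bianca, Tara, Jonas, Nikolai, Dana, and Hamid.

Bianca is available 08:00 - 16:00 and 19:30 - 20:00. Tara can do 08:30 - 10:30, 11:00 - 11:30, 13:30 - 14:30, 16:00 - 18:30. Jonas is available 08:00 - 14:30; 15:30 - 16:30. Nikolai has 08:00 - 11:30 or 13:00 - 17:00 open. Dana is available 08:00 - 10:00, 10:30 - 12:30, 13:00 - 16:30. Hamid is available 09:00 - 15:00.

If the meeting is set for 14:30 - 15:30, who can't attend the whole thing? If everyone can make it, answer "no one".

Hamid, Jonas, Tara

Bianca: free for 14:30-15:30. Tara: not fully free for 14:30-15:30. Jonas: not fully free for 14:30-15:30. Nikolai: free for 14:30-15:30. Dana: free for 14:30-15:30. Hamid: not fully free for 14:30-15:30.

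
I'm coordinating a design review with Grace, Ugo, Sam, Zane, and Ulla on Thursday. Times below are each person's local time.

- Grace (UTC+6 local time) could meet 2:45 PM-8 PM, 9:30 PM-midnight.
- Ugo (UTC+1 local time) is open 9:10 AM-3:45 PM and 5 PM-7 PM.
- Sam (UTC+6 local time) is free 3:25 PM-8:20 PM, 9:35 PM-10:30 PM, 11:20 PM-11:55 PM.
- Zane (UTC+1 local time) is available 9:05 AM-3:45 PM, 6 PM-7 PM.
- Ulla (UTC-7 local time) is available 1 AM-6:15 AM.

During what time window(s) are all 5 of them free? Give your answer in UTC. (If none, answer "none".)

Grace in UTC: 08:45-14:00, 15:30-18:00 (subtract 6h to convert from UTC+6).
Ugo in UTC: 08:10-14:45, 16:00-18:00 (subtract 1h to convert from UTC+1).
Sam in UTC: 09:25-14:20, 15:35-16:30, 17:20-17:55 (subtract 6h to convert from UTC+6).
Zane in UTC: 08:05-14:45, 17:00-18:00 (subtract 1h to convert from UTC+1).
Ulla in UTC: 08:00-13:15 (add 7h to convert from UTC-7).
Grace ∩ Ugo: 08:45-14:00, 16:00-18:00.
Grace ∩ Ugo ∩ Sam: 09:25-14:00, 16:00-16:30, 17:20-17:55.
Grace ∩ Ugo ∩ Sam ∩ Zane: 09:25-14:00, 17:20-17:55.
Grace ∩ Ugo ∩ Sam ∩ Zane ∩ Ulla: 09:25-13:15.

09:25-13:15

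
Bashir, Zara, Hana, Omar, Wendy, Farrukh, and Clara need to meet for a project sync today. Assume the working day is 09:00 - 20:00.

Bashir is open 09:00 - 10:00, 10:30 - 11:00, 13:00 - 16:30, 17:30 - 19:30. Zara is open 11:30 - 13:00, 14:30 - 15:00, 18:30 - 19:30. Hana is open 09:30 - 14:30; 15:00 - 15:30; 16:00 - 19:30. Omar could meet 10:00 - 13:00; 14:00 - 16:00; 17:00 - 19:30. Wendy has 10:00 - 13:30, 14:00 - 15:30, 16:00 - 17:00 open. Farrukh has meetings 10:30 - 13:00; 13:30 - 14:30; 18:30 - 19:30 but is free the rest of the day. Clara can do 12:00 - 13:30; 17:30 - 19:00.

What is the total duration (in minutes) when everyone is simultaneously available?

0

Bashir free: 09:00-10:00, 10:30-11:00, 13:00-16:30, 17:30-19:30.
Zara free: 11:30-13:00, 14:30-15:00, 18:30-19:30.
Hana free: 09:30-14:30, 15:00-15:30, 16:00-19:30.
Omar free: 10:00-13:00, 14:00-16:00, 17:00-19:30.
Wendy free: 10:00-13:30, 14:00-15:30, 16:00-17:00.
Farrukh free: 09:00-10:30, 13:00-13:30, 14:30-18:30, 19:30-20:00 (invert busy blocks within the working day).
Clara free: 12:00-13:30, 17:30-19:00.
Bashir ∩ Zara: 14:30-15:00, 18:30-19:30.
Bashir ∩ Zara ∩ Hana: 18:30-19:30.
Bashir ∩ Zara ∩ Hana ∩ Omar: 18:30-19:30.
Bashir ∩ Zara ∩ Hana ∩ Omar ∩ Wendy: ∅.
Bashir ∩ Zara ∩ Hana ∩ Omar ∩ Wendy ∩ Farrukh: ∅.
Bashir ∩ Zara ∩ Hana ∩ Omar ∩ Wendy ∩ Farrukh ∩ Clara: ∅.
There is no time when everyone is free.
There is no common window, so the total is 0 minutes.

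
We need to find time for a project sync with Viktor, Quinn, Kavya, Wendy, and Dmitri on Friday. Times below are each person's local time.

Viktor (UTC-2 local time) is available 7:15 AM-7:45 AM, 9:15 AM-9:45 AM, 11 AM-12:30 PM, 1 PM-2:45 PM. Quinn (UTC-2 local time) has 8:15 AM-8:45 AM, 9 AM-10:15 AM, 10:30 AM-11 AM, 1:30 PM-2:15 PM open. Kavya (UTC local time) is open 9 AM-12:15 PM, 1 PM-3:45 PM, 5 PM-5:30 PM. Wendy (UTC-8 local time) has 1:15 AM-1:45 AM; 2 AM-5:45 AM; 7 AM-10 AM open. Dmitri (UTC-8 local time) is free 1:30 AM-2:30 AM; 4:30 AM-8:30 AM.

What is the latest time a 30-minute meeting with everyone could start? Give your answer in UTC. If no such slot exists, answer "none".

none

Viktor in UTC: 09:15-09:45, 11:15-11:45, 13:00-14:30, 15:00-16:45 (add 2h to convert from UTC-2).
Quinn in UTC: 10:15-10:45, 11:00-12:15, 12:30-13:00, 15:30-16:15 (add 2h to convert from UTC-2).
Kavya in UTC: 09:00-12:15, 13:00-15:45, 17:00-17:30.
Wendy in UTC: 09:15-09:45, 10:00-13:45, 15:00-18:00 (add 8h to convert from UTC-8).
Dmitri in UTC: 09:30-10:30, 12:30-16:30 (add 8h to convert from UTC-8).
Viktor ∩ Quinn: 11:15-11:45, 15:30-16:15.
Viktor ∩ Quinn ∩ Kavya: 11:15-11:45, 15:30-15:45.
Viktor ∩ Quinn ∩ Kavya ∩ Wendy: 11:15-11:45, 15:30-15:45.
Viktor ∩ Quinn ∩ Kavya ∩ Wendy ∩ Dmitri: 15:30-15:45.
Those are the intersection windows.
No common window is at least 30 minutes long.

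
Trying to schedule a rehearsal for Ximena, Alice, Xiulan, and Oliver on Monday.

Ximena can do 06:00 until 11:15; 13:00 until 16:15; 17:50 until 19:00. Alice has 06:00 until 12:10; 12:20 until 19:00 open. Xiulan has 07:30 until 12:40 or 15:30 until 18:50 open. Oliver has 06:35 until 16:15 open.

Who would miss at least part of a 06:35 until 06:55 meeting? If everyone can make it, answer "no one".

Xiulan

Ximena: free for 06:35-06:55. Alice: free for 06:35-06:55. Xiulan: not fully free for 06:35-06:55. Oliver: free for 06:35-06:55.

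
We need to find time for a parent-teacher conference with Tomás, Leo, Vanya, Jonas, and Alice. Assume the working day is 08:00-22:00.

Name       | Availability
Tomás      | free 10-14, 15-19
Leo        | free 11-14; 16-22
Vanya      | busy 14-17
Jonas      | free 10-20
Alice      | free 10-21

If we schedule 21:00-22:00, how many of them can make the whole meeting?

2

Tomás free: 10:00-14:00, 15:00-19:00.
Leo free: 11:00-14:00, 16:00-22:00.
Vanya free: 08:00-14:00, 17:00-22:00 (invert busy blocks within the working day).
Jonas free: 10:00-20:00.
Alice free: 10:00-21:00.
Leo and Vanya can make the full 21:00-22:00 slot — that's 2.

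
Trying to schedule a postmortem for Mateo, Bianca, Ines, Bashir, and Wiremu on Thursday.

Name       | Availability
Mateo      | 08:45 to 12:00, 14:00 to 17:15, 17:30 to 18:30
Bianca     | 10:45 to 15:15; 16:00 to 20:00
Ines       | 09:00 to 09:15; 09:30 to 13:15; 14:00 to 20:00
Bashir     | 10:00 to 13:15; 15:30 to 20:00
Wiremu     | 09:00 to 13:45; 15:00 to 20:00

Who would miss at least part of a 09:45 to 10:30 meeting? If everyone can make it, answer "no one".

Bashir, Bianca

Mateo: free for 09:45-10:30. Bianca: not fully free for 09:45-10:30. Ines: free for 09:45-10:30. Bashir: not fully free for 09:45-10:30. Wiremu: free for 09:45-10:30.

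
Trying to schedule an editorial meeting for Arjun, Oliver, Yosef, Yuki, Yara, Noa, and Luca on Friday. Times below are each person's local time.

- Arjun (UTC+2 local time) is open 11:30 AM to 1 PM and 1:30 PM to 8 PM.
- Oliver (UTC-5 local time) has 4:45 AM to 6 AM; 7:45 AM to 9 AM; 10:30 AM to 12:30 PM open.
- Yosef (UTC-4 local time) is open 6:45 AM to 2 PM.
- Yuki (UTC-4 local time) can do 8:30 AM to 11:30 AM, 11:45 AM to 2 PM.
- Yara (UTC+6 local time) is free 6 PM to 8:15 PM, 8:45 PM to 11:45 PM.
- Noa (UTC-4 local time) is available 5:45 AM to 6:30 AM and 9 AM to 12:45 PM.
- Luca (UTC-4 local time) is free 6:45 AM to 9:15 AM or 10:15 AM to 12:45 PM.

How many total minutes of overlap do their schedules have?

75

Arjun in UTC: 09:30-11:00, 11:30-18:00 (subtract 2h to convert from UTC+2).
Oliver in UTC: 09:45-11:00, 12:45-14:00, 15:30-17:30 (add 5h to convert from UTC-5).
Yosef in UTC: 10:45-18:00 (add 4h to convert from UTC-4).
Yuki in UTC: 12:30-15:30, 15:45-18:00 (add 4h to convert from UTC-4).
Yara in UTC: 12:00-14:15, 14:45-17:45 (subtract 6h to convert from UTC+6).
Noa in UTC: 09:45-10:30, 13:00-16:45 (add 4h to convert from UTC-4).
Luca in UTC: 10:45-13:15, 14:15-16:45 (add 4h to convert from UTC-4).
Arjun ∩ Oliver: 09:45-11:00, 12:45-14:00, 15:30-17:30.
Arjun ∩ Oliver ∩ Yosef: 10:45-11:00, 12:45-14:00, 15:30-17:30.
Arjun ∩ Oliver ∩ Yosef ∩ Yuki: 12:45-14:00, 15:45-17:30.
Arjun ∩ Oliver ∩ Yosef ∩ Yuki ∩ Yara: 12:45-14:00, 15:45-17:30.
Arjun ∩ Oliver ∩ Yosef ∩ Yuki ∩ Yara ∩ Noa: 13:00-14:00, 15:45-16:45.
Arjun ∩ Oliver ∩ Yosef ∩ Yuki ∩ Yara ∩ Noa ∩ Luca: 13:00-13:15, 15:45-16:45.
Summing the common windows: 15 + 60 = 75 minutes.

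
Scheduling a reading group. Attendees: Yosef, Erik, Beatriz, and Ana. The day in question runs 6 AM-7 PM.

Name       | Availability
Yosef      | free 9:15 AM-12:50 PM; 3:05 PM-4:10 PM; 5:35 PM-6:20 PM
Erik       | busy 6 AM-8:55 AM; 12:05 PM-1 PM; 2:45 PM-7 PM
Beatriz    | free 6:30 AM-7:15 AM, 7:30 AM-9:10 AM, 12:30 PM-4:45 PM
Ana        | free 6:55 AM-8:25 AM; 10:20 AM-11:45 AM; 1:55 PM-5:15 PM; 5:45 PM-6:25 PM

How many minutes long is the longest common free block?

0

Yosef free: 09:15-12:50, 15:05-16:10, 17:35-18:20.
Erik free: 08:55-12:05, 13:00-14:45 (invert busy blocks within the working day).
Beatriz free: 06:30-07:15, 07:30-09:10, 12:30-16:45.
Ana free: 06:55-08:25, 10:20-11:45, 13:55-17:15, 17:45-18:25.
Yosef ∩ Erik: 09:15-12:05.
Yosef ∩ Erik ∩ Beatriz: ∅.
Yosef ∩ Erik ∩ Beatriz ∩ Ana: ∅.
There is no time when everyone is free.
No common window exists, so the longest block is 0 minutes.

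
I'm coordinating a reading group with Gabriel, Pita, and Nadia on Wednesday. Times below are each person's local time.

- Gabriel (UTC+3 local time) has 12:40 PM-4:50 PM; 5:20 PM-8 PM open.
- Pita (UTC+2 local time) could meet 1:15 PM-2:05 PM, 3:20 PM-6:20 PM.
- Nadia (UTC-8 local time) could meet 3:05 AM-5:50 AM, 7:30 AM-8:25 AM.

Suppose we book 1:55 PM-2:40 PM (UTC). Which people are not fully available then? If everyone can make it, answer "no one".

Gabriel in UTC: 09:40-13:50, 14:20-17:00 (subtract 3h to convert from UTC+3).
Pita in UTC: 11:15-12:05, 13:20-16:20 (subtract 2h to convert from UTC+2).
Nadia in UTC: 11:05-13:50, 15:30-16:25 (add 8h to convert from UTC-8).
Gabriel: not fully free for 13:55-14:40. Pita: free for 13:55-14:40. Nadia: not fully free for 13:55-14:40.

Gabriel, Nadia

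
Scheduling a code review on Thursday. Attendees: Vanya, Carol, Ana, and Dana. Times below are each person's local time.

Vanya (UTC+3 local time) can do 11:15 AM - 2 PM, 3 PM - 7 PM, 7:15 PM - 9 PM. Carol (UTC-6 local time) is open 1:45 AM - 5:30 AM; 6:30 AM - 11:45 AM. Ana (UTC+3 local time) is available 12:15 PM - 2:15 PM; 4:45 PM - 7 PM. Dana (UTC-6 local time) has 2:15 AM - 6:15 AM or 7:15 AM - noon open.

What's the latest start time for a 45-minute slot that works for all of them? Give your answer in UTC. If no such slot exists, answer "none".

Vanya in UTC: 08:15-11:00, 12:00-16:00, 16:15-18:00 (subtract 3h to convert from UTC+3).
Carol in UTC: 07:45-11:30, 12:30-17:45 (add 6h to convert from UTC-6).
Ana in UTC: 09:15-11:15, 13:45-16:00 (subtract 3h to convert from UTC+3).
Dana in UTC: 08:15-12:15, 13:15-18:00 (add 6h to convert from UTC-6).
Vanya ∩ Carol: 08:15-11:00, 12:30-16:00, 16:15-17:45.
Vanya ∩ Carol ∩ Ana: 09:15-11:00, 13:45-16:00.
Vanya ∩ Carol ∩ Ana ∩ Dana: 09:15-11:00, 13:45-16:00.
The last common window of at least 45 minutes is 13:45-16:00; a 45-minute meeting can start as late as 15:15 and still end by 16:00.

15:15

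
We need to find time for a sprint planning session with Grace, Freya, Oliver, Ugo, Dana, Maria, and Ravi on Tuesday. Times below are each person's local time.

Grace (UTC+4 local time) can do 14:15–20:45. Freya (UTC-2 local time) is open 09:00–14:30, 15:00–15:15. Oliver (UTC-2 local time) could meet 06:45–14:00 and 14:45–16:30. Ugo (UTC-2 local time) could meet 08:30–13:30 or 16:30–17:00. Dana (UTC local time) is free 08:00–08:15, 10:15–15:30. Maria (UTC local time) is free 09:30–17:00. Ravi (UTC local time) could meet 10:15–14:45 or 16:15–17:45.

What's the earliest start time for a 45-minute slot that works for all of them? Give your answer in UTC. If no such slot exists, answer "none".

11:00

Grace in UTC: 10:15-16:45 (subtract 4h to convert from UTC+4).
Freya in UTC: 11:00-16:30, 17:00-17:15 (add 2h to convert from UTC-2).
Oliver in UTC: 08:45-16:00, 16:45-18:30 (add 2h to convert from UTC-2).
Ugo in UTC: 10:30-15:30, 18:30-19:00 (add 2h to convert from UTC-2).
Dana in UTC: 08:00-08:15, 10:15-15:30.
Maria in UTC: 09:30-17:00.
Ravi in UTC: 10:15-14:45, 16:15-17:45.
Grace ∩ Freya: 11:00-16:30.
Grace ∩ Freya ∩ Oliver: 11:00-16:00.
Grace ∩ Freya ∩ Oliver ∩ Ugo: 11:00-15:30.
Grace ∩ Freya ∩ Oliver ∩ Ugo ∩ Dana: 11:00-15:30.
Grace ∩ Freya ∩ Oliver ∩ Ugo ∩ Dana ∩ Maria: 11:00-15:30.
Grace ∩ Freya ∩ Oliver ∩ Ugo ∩ Dana ∩ Maria ∩ Ravi: 11:00-14:45.
The first common window of at least 45 minutes is 11:00-14:45, so the earliest start is 11:00.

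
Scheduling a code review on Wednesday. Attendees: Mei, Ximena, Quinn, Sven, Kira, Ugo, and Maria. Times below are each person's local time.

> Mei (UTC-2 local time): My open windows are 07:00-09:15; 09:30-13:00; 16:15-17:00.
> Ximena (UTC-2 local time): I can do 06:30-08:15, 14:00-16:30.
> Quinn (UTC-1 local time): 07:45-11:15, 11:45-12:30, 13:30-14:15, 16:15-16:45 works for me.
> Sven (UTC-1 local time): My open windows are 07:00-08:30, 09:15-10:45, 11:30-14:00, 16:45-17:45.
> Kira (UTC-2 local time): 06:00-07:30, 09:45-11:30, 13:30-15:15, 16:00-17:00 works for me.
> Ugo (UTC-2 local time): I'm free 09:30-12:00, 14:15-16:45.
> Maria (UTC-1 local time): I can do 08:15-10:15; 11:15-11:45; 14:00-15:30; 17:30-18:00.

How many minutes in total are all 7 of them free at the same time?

0

Mei in UTC: 09:00-11:15, 11:30-15:00, 18:15-19:00 (add 2h to convert from UTC-2).
Ximena in UTC: 08:30-10:15, 16:00-18:30 (add 2h to convert from UTC-2).
Quinn in UTC: 08:45-12:15, 12:45-13:30, 14:30-15:15, 17:15-17:45 (add 1h to convert from UTC-1).
Sven in UTC: 08:00-09:30, 10:15-11:45, 12:30-15:00, 17:45-18:45 (add 1h to convert from UTC-1).
Kira in UTC: 08:00-09:30, 11:45-13:30, 15:30-17:15, 18:00-19:00 (add 2h to convert from UTC-2).
Ugo in UTC: 11:30-14:00, 16:15-18:45 (add 2h to convert from UTC-2).
Maria in UTC: 09:15-11:15, 12:15-12:45, 15:00-16:30, 18:30-19:00 (add 1h to convert from UTC-1).
Mei ∩ Ximena: 09:00-10:15, 18:15-18:30.
Mei ∩ Ximena ∩ Quinn: 09:00-10:15.
Mei ∩ Ximena ∩ Quinn ∩ Sven: 09:00-09:30.
Mei ∩ Ximena ∩ Quinn ∩ Sven ∩ Kira: 09:00-09:30.
Mei ∩ Ximena ∩ Quinn ∩ Sven ∩ Kira ∩ Ugo: ∅.
Mei ∩ Ximena ∩ Quinn ∩ Sven ∩ Kira ∩ Ugo ∩ Maria: ∅.
There is no time when everyone is free.
There is no common window, so the total is 0 minutes.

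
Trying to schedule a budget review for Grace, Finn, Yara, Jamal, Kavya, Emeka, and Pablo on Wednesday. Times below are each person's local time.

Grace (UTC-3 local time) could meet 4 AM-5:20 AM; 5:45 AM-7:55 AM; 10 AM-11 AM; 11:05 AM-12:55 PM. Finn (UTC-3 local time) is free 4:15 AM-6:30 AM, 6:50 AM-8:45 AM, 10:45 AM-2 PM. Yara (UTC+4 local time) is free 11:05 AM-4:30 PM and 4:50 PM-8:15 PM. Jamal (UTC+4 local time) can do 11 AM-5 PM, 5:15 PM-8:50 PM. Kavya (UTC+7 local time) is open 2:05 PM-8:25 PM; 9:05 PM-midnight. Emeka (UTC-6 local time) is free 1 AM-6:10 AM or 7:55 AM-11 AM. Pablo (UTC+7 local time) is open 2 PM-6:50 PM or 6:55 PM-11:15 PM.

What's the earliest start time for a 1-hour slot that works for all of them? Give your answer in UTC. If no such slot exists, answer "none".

Grace in UTC: 07:00-08:20, 08:45-10:55, 13:00-14:00, 14:05-15:55 (add 3h to convert from UTC-3).
Finn in UTC: 07:15-09:30, 09:50-11:45, 13:45-17:00 (add 3h to convert from UTC-3).
Yara in UTC: 07:05-12:30, 12:50-16:15 (subtract 4h to convert from UTC+4).
Jamal in UTC: 07:00-13:00, 13:15-16:50 (subtract 4h to convert from UTC+4).
Kavya in UTC: 07:05-13:25, 14:05-17:00 (subtract 7h to convert from UTC+7).
Emeka in UTC: 07:00-12:10, 13:55-17:00 (add 6h to convert from UTC-6).
Pablo in UTC: 07:00-11:50, 11:55-16:15 (subtract 7h to convert from UTC+7).
Grace ∩ Finn: 07:15-08:20, 08:45-09:30, 09:50-10:55, 13:45-14:00, 14:05-15:55.
Grace ∩ Finn ∩ Yara: 07:15-08:20, 08:45-09:30, 09:50-10:55, 13:45-14:00, 14:05-15:55.
Grace ∩ Finn ∩ Yara ∩ Jamal: 07:15-08:20, 08:45-09:30, 09:50-10:55, 13:45-14:00, 14:05-15:55.
Grace ∩ Finn ∩ Yara ∩ Jamal ∩ Kavya: 07:15-08:20, 08:45-09:30, 09:50-10:55, 14:05-15:55.
Grace ∩ Finn ∩ Yara ∩ Jamal ∩ Kavya ∩ Emeka: 07:15-08:20, 08:45-09:30, 09:50-10:55, 14:05-15:55.
Grace ∩ Finn ∩ Yara ∩ Jamal ∩ Kavya ∩ Emeka ∩ Pablo: 07:15-08:20, 08:45-09:30, 09:50-10:55, 14:05-15:55.
So the common availability across everyone is 07:15-08:20, 08:45-09:30, 09:50-10:55, 14:05-15:55.
The first common window of at least 60 minutes is 07:15-08:20, so the earliest start is 07:15.

07:15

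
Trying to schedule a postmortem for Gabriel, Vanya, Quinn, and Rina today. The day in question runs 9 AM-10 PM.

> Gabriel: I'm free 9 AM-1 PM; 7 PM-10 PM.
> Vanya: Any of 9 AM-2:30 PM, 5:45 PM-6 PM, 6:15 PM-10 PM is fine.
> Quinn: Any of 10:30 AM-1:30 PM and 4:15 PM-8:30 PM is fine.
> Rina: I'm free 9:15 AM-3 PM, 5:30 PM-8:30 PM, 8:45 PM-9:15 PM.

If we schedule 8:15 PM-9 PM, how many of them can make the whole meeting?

Gabriel and Vanya can make the full 20:15-21:00 slot — that's 2.

2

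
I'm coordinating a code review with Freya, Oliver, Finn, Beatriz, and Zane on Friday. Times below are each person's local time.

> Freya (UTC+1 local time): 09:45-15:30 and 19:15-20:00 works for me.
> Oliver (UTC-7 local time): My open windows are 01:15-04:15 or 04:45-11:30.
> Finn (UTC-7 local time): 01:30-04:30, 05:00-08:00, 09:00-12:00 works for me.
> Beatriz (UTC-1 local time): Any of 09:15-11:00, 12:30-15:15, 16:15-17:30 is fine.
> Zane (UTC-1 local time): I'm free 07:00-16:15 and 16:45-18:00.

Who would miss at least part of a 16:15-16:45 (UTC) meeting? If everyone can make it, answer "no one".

Beatriz, Freya

Freya in UTC: 08:45-14:30, 18:15-19:00 (subtract 1h to convert from UTC+1).
Oliver in UTC: 08:15-11:15, 11:45-18:30 (add 7h to convert from UTC-7).
Finn in UTC: 08:30-11:30, 12:00-15:00, 16:00-19:00 (add 7h to convert from UTC-7).
Beatriz in UTC: 10:15-12:00, 13:30-16:15, 17:15-18:30 (add 1h to convert from UTC-1).
Zane in UTC: 08:00-17:15, 17:45-19:00 (add 1h to convert from UTC-1).
Freya: not fully free for 16:15-16:45. Oliver: free for 16:15-16:45. Finn: free for 16:15-16:45. Beatriz: not fully free for 16:15-16:45. Zane: free for 16:15-16:45.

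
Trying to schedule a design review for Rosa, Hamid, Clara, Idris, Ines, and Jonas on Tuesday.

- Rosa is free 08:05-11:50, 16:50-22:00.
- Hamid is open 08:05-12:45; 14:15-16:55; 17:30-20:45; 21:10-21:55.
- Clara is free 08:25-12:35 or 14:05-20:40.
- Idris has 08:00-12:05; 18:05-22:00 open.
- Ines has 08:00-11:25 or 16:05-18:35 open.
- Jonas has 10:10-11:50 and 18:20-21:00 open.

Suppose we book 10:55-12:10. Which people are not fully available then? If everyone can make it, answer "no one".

Idris, Ines, Jonas, Rosa

Rosa: not fully free for 10:55-12:10. Hamid: free for 10:55-12:10. Clara: free for 10:55-12:10. Idris: not fully free for 10:55-12:10. Ines: not fully free for 10:55-12:10. Jonas: not fully free for 10:55-12:10.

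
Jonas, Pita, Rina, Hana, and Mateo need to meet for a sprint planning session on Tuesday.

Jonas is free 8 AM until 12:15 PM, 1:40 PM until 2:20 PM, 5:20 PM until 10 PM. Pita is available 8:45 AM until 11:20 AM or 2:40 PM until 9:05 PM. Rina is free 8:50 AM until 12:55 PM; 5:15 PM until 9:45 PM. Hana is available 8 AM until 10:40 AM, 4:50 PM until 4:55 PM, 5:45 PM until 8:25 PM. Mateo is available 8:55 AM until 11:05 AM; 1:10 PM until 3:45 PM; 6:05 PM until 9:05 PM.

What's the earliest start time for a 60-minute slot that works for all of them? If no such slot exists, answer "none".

Jonas ∩ Pita: 08:45-11:20, 17:20-21:05.
Jonas ∩ Pita ∩ Rina: 08:50-11:20, 17:20-21:05.
Jonas ∩ Pita ∩ Rina ∩ Hana: 08:50-10:40, 17:45-20:25.
Jonas ∩ Pita ∩ Rina ∩ Hana ∩ Mateo: 08:55-10:40, 18:05-20:25.
The first common window of at least 60 minutes is 08:55-10:40, so the earliest start is 08:55.

08:55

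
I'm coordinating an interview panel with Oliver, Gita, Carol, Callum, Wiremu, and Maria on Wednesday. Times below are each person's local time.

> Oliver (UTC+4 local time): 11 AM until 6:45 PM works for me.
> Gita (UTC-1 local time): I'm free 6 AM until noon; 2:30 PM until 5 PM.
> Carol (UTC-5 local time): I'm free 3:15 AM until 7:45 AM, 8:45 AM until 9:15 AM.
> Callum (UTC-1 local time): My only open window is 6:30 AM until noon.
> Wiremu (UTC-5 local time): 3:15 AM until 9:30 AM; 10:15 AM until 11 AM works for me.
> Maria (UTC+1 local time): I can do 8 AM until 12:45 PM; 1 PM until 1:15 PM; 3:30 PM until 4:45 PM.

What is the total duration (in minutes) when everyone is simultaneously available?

225

Oliver in UTC: 07:00-14:45 (subtract 4h to convert from UTC+4).
Gita in UTC: 07:00-13:00, 15:30-18:00 (add 1h to convert from UTC-1).
Carol in UTC: 08:15-12:45, 13:45-14:15 (add 5h to convert from UTC-5).
Callum in UTC: 07:30-13:00 (add 1h to convert from UTC-1).
Wiremu in UTC: 08:15-14:30, 15:15-16:00 (add 5h to convert from UTC-5).
Maria in UTC: 07:00-11:45, 12:00-12:15, 14:30-15:45 (subtract 1h to convert from UTC+1).
Oliver ∩ Gita: 07:00-13:00.
Oliver ∩ Gita ∩ Carol: 08:15-12:45.
Oliver ∩ Gita ∩ Carol ∩ Callum: 08:15-12:45.
Oliver ∩ Gita ∩ Carol ∩ Callum ∩ Wiremu: 08:15-12:45.
Oliver ∩ Gita ∩ Carol ∩ Callum ∩ Wiremu ∩ Maria: 08:15-11:45, 12:00-12:15.
Summing the common windows: 210 + 15 = 225 minutes.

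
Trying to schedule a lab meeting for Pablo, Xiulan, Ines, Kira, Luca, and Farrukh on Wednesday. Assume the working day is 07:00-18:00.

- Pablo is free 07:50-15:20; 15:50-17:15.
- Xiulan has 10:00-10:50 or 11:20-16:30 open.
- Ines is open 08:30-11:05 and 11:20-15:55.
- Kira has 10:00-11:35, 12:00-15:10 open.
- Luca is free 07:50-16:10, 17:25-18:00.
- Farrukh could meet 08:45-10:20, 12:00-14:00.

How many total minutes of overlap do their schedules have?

Pablo ∩ Xiulan: 10:00-10:50, 11:20-15:20, 15:50-16:30.
Pablo ∩ Xiulan ∩ Ines: 10:00-10:50, 11:20-15:20, 15:50-15:55.
Pablo ∩ Xiulan ∩ Ines ∩ Kira: 10:00-10:50, 11:20-11:35, 12:00-15:10.
Pablo ∩ Xiulan ∩ Ines ∩ Kira ∩ Luca: 10:00-10:50, 11:20-11:35, 12:00-15:10.
Pablo ∩ Xiulan ∩ Ines ∩ Kira ∩ Luca ∩ Farrukh: 10:00-10:20, 12:00-14:00.
Summing the common windows: 20 + 120 = 140 minutes.

140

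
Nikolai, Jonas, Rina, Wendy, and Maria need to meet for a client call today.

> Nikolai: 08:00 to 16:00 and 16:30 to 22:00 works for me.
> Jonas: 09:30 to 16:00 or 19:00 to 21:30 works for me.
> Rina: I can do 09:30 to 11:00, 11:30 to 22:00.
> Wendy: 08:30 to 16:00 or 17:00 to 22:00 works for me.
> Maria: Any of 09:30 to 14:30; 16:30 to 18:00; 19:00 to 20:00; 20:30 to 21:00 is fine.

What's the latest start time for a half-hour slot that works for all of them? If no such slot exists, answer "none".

Nikolai ∩ Jonas: 09:30-16:00, 19:00-21:30.
Nikolai ∩ Jonas ∩ Rina: 09:30-11:00, 11:30-16:00, 19:00-21:30.
Nikolai ∩ Jonas ∩ Rina ∩ Wendy: 09:30-11:00, 11:30-16:00, 19:00-21:30.
Nikolai ∩ Jonas ∩ Rina ∩ Wendy ∩ Maria: 09:30-11:00, 11:30-14:30, 19:00-20:00, 20:30-21:00.
The last common window of at least 30 minutes is 20:30-21:00; a 30-minute meeting can start as late as 20:30 and still end by 21:00.

20:30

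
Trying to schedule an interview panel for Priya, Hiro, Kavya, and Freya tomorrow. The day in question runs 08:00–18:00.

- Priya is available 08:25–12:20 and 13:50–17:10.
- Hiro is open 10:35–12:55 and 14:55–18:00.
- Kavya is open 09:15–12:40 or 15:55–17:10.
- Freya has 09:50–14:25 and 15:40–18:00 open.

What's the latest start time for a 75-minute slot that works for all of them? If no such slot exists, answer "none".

15:55

Priya ∩ Hiro: 10:35-12:20, 14:55-17:10.
Priya ∩ Hiro ∩ Kavya: 10:35-12:20, 15:55-17:10.
Priya ∩ Hiro ∩ Kavya ∩ Freya: 10:35-12:20, 15:55-17:10.
So the common availability across everyone is 10:35-12:20, 15:55-17:10.
The last common window of at least 75 minutes is 15:55-17:10; a 75-minute meeting can start as late as 15:55 and still end by 17:10.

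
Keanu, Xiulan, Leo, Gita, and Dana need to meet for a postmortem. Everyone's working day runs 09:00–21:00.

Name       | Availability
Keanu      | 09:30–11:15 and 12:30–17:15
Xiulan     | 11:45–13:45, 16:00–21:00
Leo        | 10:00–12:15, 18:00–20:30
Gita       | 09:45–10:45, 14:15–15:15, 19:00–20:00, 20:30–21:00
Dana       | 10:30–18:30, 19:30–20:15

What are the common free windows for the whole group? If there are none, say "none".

none

Keanu ∩ Xiulan: 12:30-13:45, 16:00-17:15.
Keanu ∩ Xiulan ∩ Leo: ∅.
Keanu ∩ Xiulan ∩ Leo ∩ Gita: ∅.
Keanu ∩ Xiulan ∩ Leo ∩ Gita ∩ Dana: ∅.
There is no time when everyone is free.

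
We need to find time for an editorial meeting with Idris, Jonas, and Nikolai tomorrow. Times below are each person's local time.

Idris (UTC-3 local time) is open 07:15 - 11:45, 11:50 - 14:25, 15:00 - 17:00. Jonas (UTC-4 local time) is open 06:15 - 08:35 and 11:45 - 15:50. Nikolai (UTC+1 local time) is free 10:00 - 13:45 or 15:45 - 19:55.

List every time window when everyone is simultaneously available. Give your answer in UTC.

Idris in UTC: 10:15-14:45, 14:50-17:25, 18:00-20:00 (add 3h to convert from UTC-3).
Jonas in UTC: 10:15-12:35, 15:45-19:50 (add 4h to convert from UTC-4).
Nikolai in UTC: 09:00-12:45, 14:45-18:55 (subtract 1h to convert from UTC+1).
Idris ∩ Jonas: 10:15-12:35, 15:45-17:25, 18:00-19:50.
Idris ∩ Jonas ∩ Nikolai: 10:15-12:35, 15:45-17:25, 18:00-18:55.

10:15-12:35, 15:45-17:25, 18:00-18:55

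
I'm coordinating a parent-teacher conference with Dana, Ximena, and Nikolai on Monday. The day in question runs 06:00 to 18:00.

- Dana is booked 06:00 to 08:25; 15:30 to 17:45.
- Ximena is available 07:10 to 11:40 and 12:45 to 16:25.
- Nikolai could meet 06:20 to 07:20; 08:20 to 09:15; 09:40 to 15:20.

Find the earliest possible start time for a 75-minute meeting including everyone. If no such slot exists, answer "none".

09:40

Dana free: 08:25-15:30, 17:45-18:00 (invert busy blocks within the working day).
Ximena free: 07:10-11:40, 12:45-16:25.
Nikolai free: 06:20-07:20, 08:20-09:15, 09:40-15:20.
Dana ∩ Ximena: 08:25-11:40, 12:45-15:30.
Dana ∩ Ximena ∩ Nikolai: 08:25-09:15, 09:40-11:40, 12:45-15:20.
The first common window of at least 75 minutes is 09:40-11:40, so the earliest start is 09:40.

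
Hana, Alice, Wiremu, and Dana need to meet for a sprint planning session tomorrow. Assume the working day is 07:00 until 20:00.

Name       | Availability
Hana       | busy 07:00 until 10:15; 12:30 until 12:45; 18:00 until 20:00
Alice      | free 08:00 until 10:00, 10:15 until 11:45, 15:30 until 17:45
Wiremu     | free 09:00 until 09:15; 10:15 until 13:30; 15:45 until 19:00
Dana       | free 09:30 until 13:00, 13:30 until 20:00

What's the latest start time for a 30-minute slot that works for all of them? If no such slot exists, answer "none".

17:15

Hana free: 10:15-12:30, 12:45-18:00 (invert busy blocks within the working day).
Alice free: 08:00-10:00, 10:15-11:45, 15:30-17:45.
Wiremu free: 09:00-09:15, 10:15-13:30, 15:45-19:00.
Dana free: 09:30-13:00, 13:30-20:00.
Hana ∩ Alice: 10:15-11:45, 15:30-17:45.
Hana ∩ Alice ∩ Wiremu: 10:15-11:45, 15:45-17:45.
Hana ∩ Alice ∩ Wiremu ∩ Dana: 10:15-11:45, 15:45-17:45.
The last common window of at least 30 minutes is 15:45-17:45; a 30-minute meeting can start as late as 17:15 and still end by 17:45.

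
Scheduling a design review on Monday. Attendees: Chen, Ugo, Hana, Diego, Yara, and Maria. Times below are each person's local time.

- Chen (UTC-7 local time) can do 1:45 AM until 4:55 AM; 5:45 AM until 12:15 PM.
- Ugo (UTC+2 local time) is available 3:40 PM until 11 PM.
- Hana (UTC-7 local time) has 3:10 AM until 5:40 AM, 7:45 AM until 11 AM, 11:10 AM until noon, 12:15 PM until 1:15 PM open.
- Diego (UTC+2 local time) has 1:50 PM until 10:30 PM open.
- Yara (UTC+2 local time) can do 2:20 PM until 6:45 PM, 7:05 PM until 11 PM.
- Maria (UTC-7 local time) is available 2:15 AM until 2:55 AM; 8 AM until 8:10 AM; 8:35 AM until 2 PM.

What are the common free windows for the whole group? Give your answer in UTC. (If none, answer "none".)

15:00-15:10, 15:35-16:45, 17:05-18:00, 18:10-19:00

Chen in UTC: 08:45-11:55, 12:45-19:15 (add 7h to convert from UTC-7).
Ugo in UTC: 13:40-21:00 (subtract 2h to convert from UTC+2).
Hana in UTC: 10:10-12:40, 14:45-18:00, 18:10-19:00, 19:15-20:15 (add 7h to convert from UTC-7).
Diego in UTC: 11:50-20:30 (subtract 2h to convert from UTC+2).
Yara in UTC: 12:20-16:45, 17:05-21:00 (subtract 2h to convert from UTC+2).
Maria in UTC: 09:15-09:55, 15:00-15:10, 15:35-21:00 (add 7h to convert from UTC-7).
Chen ∩ Ugo: 13:40-19:15.
Chen ∩ Ugo ∩ Hana: 14:45-18:00, 18:10-19:00.
Chen ∩ Ugo ∩ Hana ∩ Diego: 14:45-18:00, 18:10-19:00.
Chen ∩ Ugo ∩ Hana ∩ Diego ∩ Yara: 14:45-16:45, 17:05-18:00, 18:10-19:00.
Chen ∩ Ugo ∩ Hana ∩ Diego ∩ Yara ∩ Maria: 15:00-15:10, 15:35-16:45, 17:05-18:00, 18:10-19:00.
So the common availability across everyone is 15:00-15:10, 15:35-16:45, 17:05-18:00, 18:10-19:00.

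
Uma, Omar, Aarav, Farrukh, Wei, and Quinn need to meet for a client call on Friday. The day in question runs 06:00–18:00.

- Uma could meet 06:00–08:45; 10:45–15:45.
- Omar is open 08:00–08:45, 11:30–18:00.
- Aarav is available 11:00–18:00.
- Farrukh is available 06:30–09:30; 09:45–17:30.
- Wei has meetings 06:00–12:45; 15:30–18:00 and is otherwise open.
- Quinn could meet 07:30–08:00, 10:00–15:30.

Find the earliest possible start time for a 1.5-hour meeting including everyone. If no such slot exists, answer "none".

Uma free: 06:00-08:45, 10:45-15:45.
Omar free: 08:00-08:45, 11:30-18:00.
Aarav free: 11:00-18:00.
Farrukh free: 06:30-09:30, 09:45-17:30.
Wei free: 12:45-15:30 (invert busy blocks within the working day).
Quinn free: 07:30-08:00, 10:00-15:30.
Uma ∩ Omar: 08:00-08:45, 11:30-15:45.
Uma ∩ Omar ∩ Aarav: 11:30-15:45.
Uma ∩ Omar ∩ Aarav ∩ Farrukh: 11:30-15:45.
Uma ∩ Omar ∩ Aarav ∩ Farrukh ∩ Wei: 12:45-15:30.
Uma ∩ Omar ∩ Aarav ∩ Farrukh ∩ Wei ∩ Quinn: 12:45-15:30.
The first common window of at least 90 minutes is 12:45-15:30, so the earliest start is 12:45.

12:45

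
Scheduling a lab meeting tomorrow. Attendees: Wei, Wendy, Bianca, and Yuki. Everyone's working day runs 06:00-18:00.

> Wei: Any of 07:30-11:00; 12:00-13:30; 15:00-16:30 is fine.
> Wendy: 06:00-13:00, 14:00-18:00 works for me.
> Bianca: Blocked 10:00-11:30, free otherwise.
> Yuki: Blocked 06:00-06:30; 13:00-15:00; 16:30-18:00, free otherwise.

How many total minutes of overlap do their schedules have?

300

Wei free: 07:30-11:00, 12:00-13:30, 15:00-16:30.
Wendy free: 06:00-13:00, 14:00-18:00.
Bianca free: 06:00-10:00, 11:30-18:00 (invert busy blocks within the working day).
Yuki free: 06:30-13:00, 15:00-16:30 (invert busy blocks within the working day).
Wei ∩ Wendy: 07:30-11:00, 12:00-13:00, 15:00-16:30.
Wei ∩ Wendy ∩ Bianca: 07:30-10:00, 12:00-13:00, 15:00-16:30.
Wei ∩ Wendy ∩ Bianca ∩ Yuki: 07:30-10:00, 12:00-13:00, 15:00-16:30.
So the common availability across everyone is 07:30-10:00, 12:00-13:00, 15:00-16:30.
Summing the common windows: 150 + 60 + 90 = 300 minutes.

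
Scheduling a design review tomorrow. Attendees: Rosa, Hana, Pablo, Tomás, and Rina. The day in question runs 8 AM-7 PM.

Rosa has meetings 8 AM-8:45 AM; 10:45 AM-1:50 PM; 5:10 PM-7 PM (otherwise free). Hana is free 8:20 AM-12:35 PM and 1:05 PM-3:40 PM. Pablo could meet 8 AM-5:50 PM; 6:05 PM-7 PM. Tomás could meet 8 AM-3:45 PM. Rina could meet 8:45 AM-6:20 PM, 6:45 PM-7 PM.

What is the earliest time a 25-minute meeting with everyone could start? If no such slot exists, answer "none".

08:45

Rosa free: 08:45-10:45, 13:50-17:10 (invert busy blocks within the working day).
Hana free: 08:20-12:35, 13:05-15:40.
Pablo free: 08:00-17:50, 18:05-19:00.
Tomás free: 08:00-15:45.
Rina free: 08:45-18:20, 18:45-19:00.
Rosa ∩ Hana: 08:45-10:45, 13:50-15:40.
Rosa ∩ Hana ∩ Pablo: 08:45-10:45, 13:50-15:40.
Rosa ∩ Hana ∩ Pablo ∩ Tomás: 08:45-10:45, 13:50-15:40.
Rosa ∩ Hana ∩ Pablo ∩ Tomás ∩ Rina: 08:45-10:45, 13:50-15:40.
The first common window of at least 25 minutes is 08:45-10:45, so the earliest start is 08:45.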